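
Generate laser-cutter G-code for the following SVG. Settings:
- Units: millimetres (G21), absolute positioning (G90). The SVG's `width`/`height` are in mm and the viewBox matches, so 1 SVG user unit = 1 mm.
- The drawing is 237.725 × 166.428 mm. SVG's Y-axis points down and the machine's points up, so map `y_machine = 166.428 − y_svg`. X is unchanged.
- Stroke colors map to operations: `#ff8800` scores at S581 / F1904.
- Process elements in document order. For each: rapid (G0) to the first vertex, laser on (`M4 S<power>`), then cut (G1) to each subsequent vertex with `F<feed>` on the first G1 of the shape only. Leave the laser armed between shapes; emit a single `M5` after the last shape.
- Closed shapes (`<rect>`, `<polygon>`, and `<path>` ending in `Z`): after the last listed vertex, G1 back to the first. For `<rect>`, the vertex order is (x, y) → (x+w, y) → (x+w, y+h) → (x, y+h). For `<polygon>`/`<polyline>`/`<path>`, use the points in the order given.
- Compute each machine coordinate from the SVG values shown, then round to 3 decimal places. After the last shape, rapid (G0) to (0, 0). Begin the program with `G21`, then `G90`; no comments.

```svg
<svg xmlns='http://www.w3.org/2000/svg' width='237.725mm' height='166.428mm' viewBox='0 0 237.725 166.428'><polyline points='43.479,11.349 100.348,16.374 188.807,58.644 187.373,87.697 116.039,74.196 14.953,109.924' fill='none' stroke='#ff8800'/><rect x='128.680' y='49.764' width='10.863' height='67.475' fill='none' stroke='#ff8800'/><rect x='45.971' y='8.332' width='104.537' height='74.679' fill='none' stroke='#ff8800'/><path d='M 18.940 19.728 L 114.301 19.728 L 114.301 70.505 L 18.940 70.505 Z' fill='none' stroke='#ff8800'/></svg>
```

Since the viewBox matches the mm dimensions, user units are millimetres directly. The only transform is the Y-flip y_m = 166.428 − y_svg.

Shape 1 is a open polyline drawn with `<polyline>`. Its stroke #ff8800 means score at S581, F1904. After flipping Y the toolpath is (43.479,155.079) → (100.348,150.054) → (188.807,107.784) → (187.373,78.731) → (116.039,92.232) → (14.953,56.504).

Shape 2 is a rectangle drawn with `<rect>`. Its stroke #ff8800 means score at S581, F1904. After flipping Y the toolpath is (128.680,116.664) → (139.543,116.664) → (139.543,49.189) → (128.680,49.189) → (128.680,116.664), returning to the start.

Shape 3 is a rectangle drawn with `<rect>`. Its stroke #ff8800 means score at S581, F1904. After flipping Y the toolpath is (45.971,158.096) → (150.508,158.096) → (150.508,83.417) → (45.971,83.417) → (45.971,158.096), returning to the start.

Shape 4 is a rectangle drawn with `<path>`. Its stroke #ff8800 means score at S581, F1904. After flipping Y the toolpath is (18.940,146.700) → (114.301,146.700) → (114.301,95.923) → (18.940,95.923) → (18.940,146.700), returning to the start.

G21
G90
G0 X43.479 Y155.079
M4 S581
G1 X100.348 Y150.054 F1904
G1 X188.807 Y107.784
G1 X187.373 Y78.731
G1 X116.039 Y92.232
G1 X14.953 Y56.504
G0 X128.680 Y116.664
M4 S581
G1 X139.543 Y116.664 F1904
G1 X139.543 Y49.189
G1 X128.680 Y49.189
G1 X128.680 Y116.664
G0 X45.971 Y158.096
M4 S581
G1 X150.508 Y158.096 F1904
G1 X150.508 Y83.417
G1 X45.971 Y83.417
G1 X45.971 Y158.096
G0 X18.940 Y146.700
M4 S581
G1 X114.301 Y146.700 F1904
G1 X114.301 Y95.923
G1 X18.940 Y95.923
G1 X18.940 Y146.700
M5
G0 X0.000 Y0.000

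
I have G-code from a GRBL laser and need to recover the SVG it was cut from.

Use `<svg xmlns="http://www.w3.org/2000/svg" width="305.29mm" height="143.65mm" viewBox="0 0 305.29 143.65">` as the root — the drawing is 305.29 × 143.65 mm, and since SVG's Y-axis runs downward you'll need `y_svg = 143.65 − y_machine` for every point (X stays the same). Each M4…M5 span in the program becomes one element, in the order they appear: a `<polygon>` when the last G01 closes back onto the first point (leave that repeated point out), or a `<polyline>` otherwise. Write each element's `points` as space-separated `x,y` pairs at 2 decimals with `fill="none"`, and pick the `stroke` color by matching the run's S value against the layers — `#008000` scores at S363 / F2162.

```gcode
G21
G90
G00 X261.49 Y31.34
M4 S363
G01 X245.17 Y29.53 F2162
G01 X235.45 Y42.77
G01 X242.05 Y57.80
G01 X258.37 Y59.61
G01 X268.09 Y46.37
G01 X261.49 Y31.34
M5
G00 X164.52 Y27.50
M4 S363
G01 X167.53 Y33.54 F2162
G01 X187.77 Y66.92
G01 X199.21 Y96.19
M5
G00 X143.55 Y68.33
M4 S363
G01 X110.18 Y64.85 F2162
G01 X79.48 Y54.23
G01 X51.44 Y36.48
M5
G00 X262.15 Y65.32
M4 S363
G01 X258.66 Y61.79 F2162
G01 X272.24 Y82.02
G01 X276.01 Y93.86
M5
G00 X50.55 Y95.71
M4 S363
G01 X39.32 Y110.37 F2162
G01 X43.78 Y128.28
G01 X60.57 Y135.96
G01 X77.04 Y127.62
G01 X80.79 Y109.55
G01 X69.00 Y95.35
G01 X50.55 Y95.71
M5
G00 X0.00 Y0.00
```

<svg xmlns="http://www.w3.org/2000/svg" width="305.29mm" height="143.65mm" viewBox="0 0 305.29 143.65">
  <polygon points="261.49,112.31 245.17,114.12 235.45,100.88 242.05,85.85 258.37,84.04 268.09,97.28" fill="none" stroke="#008000"/>
  <polyline points="164.52,116.15 167.53,110.11 187.77,76.73 199.21,47.46" fill="none" stroke="#008000"/>
  <polyline points="143.55,75.32 110.18,78.80 79.48,89.42 51.44,107.17" fill="none" stroke="#008000"/>
  <polyline points="262.15,78.33 258.66,81.86 272.24,61.63 276.01,49.79" fill="none" stroke="#008000"/>
  <polygon points="50.55,47.94 39.32,33.28 43.78,15.37 60.57,7.69 77.04,16.03 80.79,34.10 69.00,48.30" fill="none" stroke="#008000"/>
</svg>

Machine Y-up, SVG Y-down with viewBox height 143.65, so y_svg = 143.65 − y_machine; X carries over. Every run uses S363, so all elements get stroke `#008000` (score).

Run 1: The run returns to its start, so emit a `<polygon>` with points (Y-flipped): 261.49,112.31 245.17,114.12 235.45,100.88 242.05,85.85 258.37,84.04 268.09,97.28.

Run 2: The run is open, so emit a `<polyline>` with points (Y-flipped): 164.52,116.15 167.53,110.11 187.77,76.73 199.21,47.46.

Run 3: The run is open, so emit a `<polyline>` with points (Y-flipped): 143.55,75.32 110.18,78.80 79.48,89.42 51.44,107.17.

Run 4: The run is open, so emit a `<polyline>` with points (Y-flipped): 262.15,78.33 258.66,81.86 272.24,61.63 276.01,49.79.

Run 5: The run returns to its start, so emit a `<polygon>` with points (Y-flipped): 50.55,47.94 39.32,33.28 43.78,15.37 60.57,7.69 77.04,16.03 80.79,34.10 69.00,48.30.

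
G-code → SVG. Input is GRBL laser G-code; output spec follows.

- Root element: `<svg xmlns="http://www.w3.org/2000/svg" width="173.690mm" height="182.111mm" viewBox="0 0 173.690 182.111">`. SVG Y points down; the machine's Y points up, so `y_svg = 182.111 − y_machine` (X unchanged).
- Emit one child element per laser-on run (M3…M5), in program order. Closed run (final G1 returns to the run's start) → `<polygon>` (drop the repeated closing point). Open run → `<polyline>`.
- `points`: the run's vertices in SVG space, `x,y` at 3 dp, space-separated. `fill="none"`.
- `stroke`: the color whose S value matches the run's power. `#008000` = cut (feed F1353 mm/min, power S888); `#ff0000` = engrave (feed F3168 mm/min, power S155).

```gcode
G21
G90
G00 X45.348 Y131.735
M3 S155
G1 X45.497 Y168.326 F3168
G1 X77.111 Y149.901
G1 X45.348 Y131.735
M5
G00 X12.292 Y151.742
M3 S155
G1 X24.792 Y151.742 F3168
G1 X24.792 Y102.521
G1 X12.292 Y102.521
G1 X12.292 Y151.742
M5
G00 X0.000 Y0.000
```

Machine Y-up, SVG Y-down with viewBox height 182.111, so y_svg = 182.111 − y_machine; X carries over. Every run uses S155, so all elements get stroke `#ff0000` (engrave).

Run 1: The run returns to its start, so emit a `<polygon>` with points (Y-flipped): 45.348,50.376 45.497,13.785 77.111,32.210.

Run 2: The run returns to its start, so emit a `<polygon>` with points (Y-flipped): 12.292,30.369 24.792,30.369 24.792,79.590 12.292,79.590.

<svg xmlns="http://www.w3.org/2000/svg" width="173.690mm" height="182.111mm" viewBox="0 0 173.690 182.111">
  <polygon points="45.348,50.376 45.497,13.785 77.111,32.210" fill="none" stroke="#ff0000"/>
  <polygon points="12.292,30.369 24.792,30.369 24.792,79.590 12.292,79.590" fill="none" stroke="#ff0000"/>
</svg>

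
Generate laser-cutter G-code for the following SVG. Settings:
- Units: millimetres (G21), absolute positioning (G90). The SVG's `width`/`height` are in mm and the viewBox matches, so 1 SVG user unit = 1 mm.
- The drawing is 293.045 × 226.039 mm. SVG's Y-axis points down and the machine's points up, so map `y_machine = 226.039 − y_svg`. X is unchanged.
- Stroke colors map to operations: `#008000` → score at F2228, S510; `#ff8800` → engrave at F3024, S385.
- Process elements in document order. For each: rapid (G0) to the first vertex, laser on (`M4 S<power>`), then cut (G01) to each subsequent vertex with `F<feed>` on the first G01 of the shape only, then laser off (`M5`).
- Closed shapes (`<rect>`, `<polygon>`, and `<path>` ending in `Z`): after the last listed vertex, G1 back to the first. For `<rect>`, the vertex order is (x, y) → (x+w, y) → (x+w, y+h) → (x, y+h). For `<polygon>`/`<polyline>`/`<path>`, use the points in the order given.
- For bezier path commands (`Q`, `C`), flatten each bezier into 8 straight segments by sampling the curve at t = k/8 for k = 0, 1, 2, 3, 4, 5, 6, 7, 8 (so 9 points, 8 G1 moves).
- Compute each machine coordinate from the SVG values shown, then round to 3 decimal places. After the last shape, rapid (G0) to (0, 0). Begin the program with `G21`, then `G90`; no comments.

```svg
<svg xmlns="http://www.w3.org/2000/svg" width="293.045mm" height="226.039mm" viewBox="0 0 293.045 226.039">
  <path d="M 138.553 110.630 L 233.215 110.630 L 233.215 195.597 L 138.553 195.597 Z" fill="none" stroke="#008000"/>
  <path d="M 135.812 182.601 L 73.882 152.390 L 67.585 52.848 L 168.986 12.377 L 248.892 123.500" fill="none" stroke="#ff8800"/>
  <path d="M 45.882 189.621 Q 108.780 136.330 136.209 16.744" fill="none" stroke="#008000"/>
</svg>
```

G21
G90
G0 X138.553 Y115.409
M4 S510
G01 X233.215 Y115.409 F2228
G01 X233.215 Y30.442
G01 X138.553 Y30.442
G01 X138.553 Y115.409
M5
G0 X135.812 Y43.438
M4 S385
G01 X73.882 Y73.649 F3024
G01 X67.585 Y173.191
G01 X168.986 Y213.662
G01 X248.892 Y102.539
M5
G0 X45.882 Y36.418
M4 S510
G01 X61.052 Y50.777 F2228
G01 X75.114 Y67.207
G01 X88.068 Y85.709
G01 X99.913 Y106.283
G01 X110.649 Y128.928
G01 X120.278 Y153.645
G01 X128.798 Y180.434
G01 X136.209 Y209.295
M5
G0 X0.000 Y0.000

viewBox `0 0 293.045 226.039` with mm width/height → 1 unit = 1 mm. Flip: y_m = 226.039 − y_svg.

**Shape 1** — `<path>` rectangle, stroke `#008000` → score (S510, F2228). Machine vertices: (138.553,115.409) → (233.215,115.409) → (233.215,30.442) → (138.553,30.442) → (138.553,115.409). Closed: final G1 returns to the first vertex.

**Shape 2** — `<path>` open polyline, stroke `#ff8800` → engrave (S385, F3024). Machine vertices: (135.812,43.438) → (73.882,73.649) → (67.585,173.191) → (168.986,213.662) → (248.892,102.539). Open path.

**Shape 3** — `<path>` quadratic bezier, stroke `#008000` → score (S510, F2228). Control points (SVG): P0=(45.882,189.621), P1=(108.780,136.330), P2=(136.209,16.744); sampled at t=k/8. Machine vertices: (45.882,36.418) → (61.052,50.777) → (75.114,67.207) → (88.068,85.709) → (99.913,106.283) → (110.649,128.928) → (120.278,153.645) → (128.798,180.434) → (136.209,209.295). Open path.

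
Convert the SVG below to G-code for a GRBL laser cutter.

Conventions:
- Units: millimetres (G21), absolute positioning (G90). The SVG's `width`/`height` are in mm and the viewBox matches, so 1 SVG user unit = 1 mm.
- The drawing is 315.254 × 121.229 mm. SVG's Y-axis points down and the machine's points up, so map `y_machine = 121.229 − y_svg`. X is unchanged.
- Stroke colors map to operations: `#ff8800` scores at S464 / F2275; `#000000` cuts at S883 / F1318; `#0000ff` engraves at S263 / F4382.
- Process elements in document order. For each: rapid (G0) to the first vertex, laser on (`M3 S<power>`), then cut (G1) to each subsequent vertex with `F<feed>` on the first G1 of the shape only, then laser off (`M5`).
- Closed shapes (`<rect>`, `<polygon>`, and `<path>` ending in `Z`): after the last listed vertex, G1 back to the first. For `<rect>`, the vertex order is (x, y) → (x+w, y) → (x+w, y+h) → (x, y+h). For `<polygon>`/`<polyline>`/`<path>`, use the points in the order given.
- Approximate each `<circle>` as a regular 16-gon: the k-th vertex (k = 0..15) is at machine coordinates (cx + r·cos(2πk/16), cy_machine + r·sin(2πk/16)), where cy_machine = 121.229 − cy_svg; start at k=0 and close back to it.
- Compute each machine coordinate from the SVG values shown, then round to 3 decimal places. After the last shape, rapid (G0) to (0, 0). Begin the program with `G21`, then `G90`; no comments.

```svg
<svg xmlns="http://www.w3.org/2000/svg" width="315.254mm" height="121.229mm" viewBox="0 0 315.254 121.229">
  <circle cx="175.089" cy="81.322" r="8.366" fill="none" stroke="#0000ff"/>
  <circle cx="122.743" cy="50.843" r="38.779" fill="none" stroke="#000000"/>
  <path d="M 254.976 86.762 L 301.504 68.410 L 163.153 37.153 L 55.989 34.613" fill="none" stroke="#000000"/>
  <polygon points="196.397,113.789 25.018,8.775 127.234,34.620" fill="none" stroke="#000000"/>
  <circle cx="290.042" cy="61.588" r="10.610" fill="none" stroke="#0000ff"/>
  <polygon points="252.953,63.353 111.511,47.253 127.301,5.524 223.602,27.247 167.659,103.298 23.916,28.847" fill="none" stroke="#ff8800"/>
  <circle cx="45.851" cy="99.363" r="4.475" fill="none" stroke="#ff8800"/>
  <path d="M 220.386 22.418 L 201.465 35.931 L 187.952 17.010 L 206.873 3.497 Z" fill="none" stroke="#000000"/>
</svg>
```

1 u = 1 mm; y_m = 121.229 − y.

[1] `<circle>` circle, #0000ff→engrave S263 F4382: (183.455,39.907) → (182.818,43.109) → (181.005,45.823) → (178.291,47.636) → (175.089,48.273) → (171.887,47.636) → (169.173,45.823) → (167.360,43.109) → (166.723,39.907) → (167.360,36.705) → (169.173,33.991) → (171.887,32.178) → (175.089,31.541) → (178.291,32.178) → (181.005,33.991) → (182.818,36.705) → (183.455,39.907) (closed)

[2] `<circle>` circle, #000000→cut S883 F1318: (161.522,70.386) → (158.570,85.226) → (150.164,97.807) → (137.583,106.213) → (122.743,109.165) → (107.903,106.213) → (95.322,97.807) → (86.916,85.226) → (83.964,70.386) → (86.916,55.546) → (95.322,42.965) → (107.903,34.559) → (122.743,31.607) → (137.583,34.559) → (150.164,42.965) → (158.570,55.546) → (161.522,70.386) (closed)

[3] `<path>` open polyline, #000000→cut S883 F1318: (254.976,34.467) → (301.504,52.819) → (163.153,84.076) → (55.989,86.616)

[4] `<polygon>` closed polygon, #000000→cut S883 F1318: (196.397,7.440) → (25.018,112.454) → (127.234,86.609) → (196.397,7.440) (closed)

[5] `<circle>` circle, #0000ff→engrave S263 F4382: (300.652,59.641) → (299.844,63.701) → (297.544,67.143) → (294.102,69.443) → (290.042,70.251) → (285.982,69.443) → (282.540,67.143) → (280.240,63.701) → (279.432,59.641) → (280.240,55.581) → (282.540,52.139) → (285.982,49.839) → (290.042,49.031) → (294.102,49.839) → (297.544,52.139) → (299.844,55.581) → (300.652,59.641) (closed)

[6] `<polygon>` closed polygon, #ff8800→score S464 F2275: (252.953,57.876) → (111.511,73.976) → (127.301,115.705) → (223.602,93.982) → (167.659,17.931) → (23.916,92.382) → (252.953,57.876) (closed)

[7] `<circle>` circle, #ff8800→score S464 F2275: (50.326,21.866) → (49.985,23.579) → (49.015,25.030) → (47.564,26.000) → (45.851,26.341) → (44.138,26.000) → (42.687,25.030) → (41.717,23.579) → (41.376,21.866) → (41.717,20.153) → (42.687,18.702) → (44.138,17.732) → (45.851,17.391) → (47.564,17.732) → (49.015,18.702) → (49.985,20.153) → (50.326,21.866) (closed)

[8] `<path>` regular polygon, #000000→cut S883 F1318: (220.386,98.811) → (201.465,85.298) → (187.952,104.219) → (206.873,117.732) → (220.386,98.811) (closed)

G21
G90
G0 X183.455 Y39.907
M3 S263
G1 X182.818 Y43.109 F4382
G1 X181.005 Y45.823
G1 X178.291 Y47.636
G1 X175.089 Y48.273
G1 X171.887 Y47.636
G1 X169.173 Y45.823
G1 X167.360 Y43.109
G1 X166.723 Y39.907
G1 X167.360 Y36.705
G1 X169.173 Y33.991
G1 X171.887 Y32.178
G1 X175.089 Y31.541
G1 X178.291 Y32.178
G1 X181.005 Y33.991
G1 X182.818 Y36.705
G1 X183.455 Y39.907
M5
G0 X161.522 Y70.386
M3 S883
G1 X158.570 Y85.226 F1318
G1 X150.164 Y97.807
G1 X137.583 Y106.213
G1 X122.743 Y109.165
G1 X107.903 Y106.213
G1 X95.322 Y97.807
G1 X86.916 Y85.226
G1 X83.964 Y70.386
G1 X86.916 Y55.546
G1 X95.322 Y42.965
G1 X107.903 Y34.559
G1 X122.743 Y31.607
G1 X137.583 Y34.559
G1 X150.164 Y42.965
G1 X158.570 Y55.546
G1 X161.522 Y70.386
M5
G0 X254.976 Y34.467
M3 S883
G1 X301.504 Y52.819 F1318
G1 X163.153 Y84.076
G1 X55.989 Y86.616
M5
G0 X196.397 Y7.440
M3 S883
G1 X25.018 Y112.454 F1318
G1 X127.234 Y86.609
G1 X196.397 Y7.440
M5
G0 X300.652 Y59.641
M3 S263
G1 X299.844 Y63.701 F4382
G1 X297.544 Y67.143
G1 X294.102 Y69.443
G1 X290.042 Y70.251
G1 X285.982 Y69.443
G1 X282.540 Y67.143
G1 X280.240 Y63.701
G1 X279.432 Y59.641
G1 X280.240 Y55.581
G1 X282.540 Y52.139
G1 X285.982 Y49.839
G1 X290.042 Y49.031
G1 X294.102 Y49.839
G1 X297.544 Y52.139
G1 X299.844 Y55.581
G1 X300.652 Y59.641
M5
G0 X252.953 Y57.876
M3 S464
G1 X111.511 Y73.976 F2275
G1 X127.301 Y115.705
G1 X223.602 Y93.982
G1 X167.659 Y17.931
G1 X23.916 Y92.382
G1 X252.953 Y57.876
M5
G0 X50.326 Y21.866
M3 S464
G1 X49.985 Y23.579 F2275
G1 X49.015 Y25.030
G1 X47.564 Y26.000
G1 X45.851 Y26.341
G1 X44.138 Y26.000
G1 X42.687 Y25.030
G1 X41.717 Y23.579
G1 X41.376 Y21.866
G1 X41.717 Y20.153
G1 X42.687 Y18.702
G1 X44.138 Y17.732
G1 X45.851 Y17.391
G1 X47.564 Y17.732
G1 X49.015 Y18.702
G1 X49.985 Y20.153
G1 X50.326 Y21.866
M5
G0 X220.386 Y98.811
M3 S883
G1 X201.465 Y85.298 F1318
G1 X187.952 Y104.219
G1 X206.873 Y117.732
G1 X220.386 Y98.811
M5
G0 X0.000 Y0.000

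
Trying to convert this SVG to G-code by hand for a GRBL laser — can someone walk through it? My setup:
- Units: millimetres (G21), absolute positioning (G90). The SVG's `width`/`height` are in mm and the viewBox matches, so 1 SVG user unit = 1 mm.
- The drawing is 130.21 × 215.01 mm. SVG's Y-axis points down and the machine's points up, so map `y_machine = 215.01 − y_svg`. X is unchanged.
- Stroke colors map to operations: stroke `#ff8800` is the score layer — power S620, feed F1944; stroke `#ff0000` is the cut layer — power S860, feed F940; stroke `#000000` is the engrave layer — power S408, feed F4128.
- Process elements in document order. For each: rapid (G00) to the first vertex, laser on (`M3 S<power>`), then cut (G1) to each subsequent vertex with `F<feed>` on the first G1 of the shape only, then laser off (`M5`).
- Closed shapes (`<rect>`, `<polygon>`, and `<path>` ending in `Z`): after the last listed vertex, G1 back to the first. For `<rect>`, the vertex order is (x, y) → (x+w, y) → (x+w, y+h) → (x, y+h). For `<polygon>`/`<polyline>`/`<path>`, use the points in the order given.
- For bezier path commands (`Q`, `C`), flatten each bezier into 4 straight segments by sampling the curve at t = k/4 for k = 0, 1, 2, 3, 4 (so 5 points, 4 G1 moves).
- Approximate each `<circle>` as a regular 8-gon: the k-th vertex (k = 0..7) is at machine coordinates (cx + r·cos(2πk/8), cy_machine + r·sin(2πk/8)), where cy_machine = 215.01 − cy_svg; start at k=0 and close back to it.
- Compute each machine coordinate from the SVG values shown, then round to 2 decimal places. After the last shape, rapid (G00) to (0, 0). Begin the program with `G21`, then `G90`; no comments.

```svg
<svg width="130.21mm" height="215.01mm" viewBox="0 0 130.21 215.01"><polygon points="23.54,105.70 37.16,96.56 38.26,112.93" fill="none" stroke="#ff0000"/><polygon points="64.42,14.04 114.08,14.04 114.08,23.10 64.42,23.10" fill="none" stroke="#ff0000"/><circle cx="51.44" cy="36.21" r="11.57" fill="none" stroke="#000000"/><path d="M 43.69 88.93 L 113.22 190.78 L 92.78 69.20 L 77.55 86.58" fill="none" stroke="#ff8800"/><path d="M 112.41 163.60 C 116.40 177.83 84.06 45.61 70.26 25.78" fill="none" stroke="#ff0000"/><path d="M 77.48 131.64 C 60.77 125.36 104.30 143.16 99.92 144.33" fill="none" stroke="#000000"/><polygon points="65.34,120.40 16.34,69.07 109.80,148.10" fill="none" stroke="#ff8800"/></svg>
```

G21
G90
G00 X23.54 Y109.31
M3 S860
G1 X37.16 Y118.45 F940
G1 X38.26 Y102.08
G1 X23.54 Y109.31
M5
G00 X64.42 Y200.97
M3 S860
G1 X114.08 Y200.97 F940
G1 X114.08 Y191.91
G1 X64.42 Y191.91
G1 X64.42 Y200.97
M5
G00 X63.01 Y178.80
M3 S408
G1 X59.62 Y186.98 F4128
G1 X51.44 Y190.37
G1 X43.26 Y186.98
G1 X39.87 Y178.80
G1 X43.26 Y170.62
G1 X51.44 Y167.23
G1 X59.62 Y170.62
G1 X63.01 Y178.80
M5
G00 X43.69 Y126.08
M3 S620
G1 X113.22 Y24.23 F1944
G1 X92.78 Y145.81
G1 X77.55 Y128.43
M5
G00 X112.41 Y51.41
M3 S860
G1 X109.45 Y64.15 F940
G1 X98.01 Y107.55
G1 X83.23 Y157.33
G1 X70.26 Y189.23
M5
G00 X77.48 Y83.37
M3 S408
G1 X74.55 Y84.20 F4128
G1 X84.08 Y79.82
G1 X95.91 Y74.04
G1 X99.92 Y70.68
M5
G00 X65.34 Y94.61
M3 S620
G1 X16.34 Y145.94 F1944
G1 X109.80 Y66.91
G1 X65.34 Y94.61
M5
G00 X0.00 Y0.00

Since the viewBox matches the mm dimensions, user units are millimetres directly. The only transform is the Y-flip y_m = 215.01 − y_svg.

Shape 1 is a regular polygon drawn with `<polygon>`. Its stroke #ff0000 means cut at S860, F940. After flipping Y the toolpath is (23.54,109.31) → (37.16,118.45) → (38.26,102.08) → (23.54,109.31), returning to the start.

Shape 2 is a rectangle drawn with `<polygon>`. Its stroke #ff0000 means cut at S860, F940. After flipping Y the toolpath is (64.42,200.97) → (114.08,200.97) → (114.08,191.91) → (64.42,191.91) → (64.42,200.97), returning to the start.

Shape 3 is a circle drawn with `<circle>`. Its stroke #000000 means engrave at S408, F4128. After flipping Y the toolpath is (63.01,178.80) → (59.62,186.98) → (51.44,190.37) → (43.26,186.98) → (39.87,178.80) → (43.26,170.62) → (51.44,167.23) → (59.62,170.62) → (63.01,178.80), returning to the start.

Shape 4 is a open polyline drawn with `<path>`. Its stroke #ff8800 means score at S620, F1944. After flipping Y the toolpath is (43.69,126.08) → (113.22,24.23) → (92.78,145.81) → (77.55,128.43).

Shape 5 is a cubic bezier drawn with `<path>`. Its stroke #ff0000 means cut at S860, F940. After flipping Y the toolpath is (112.41,51.41) → (109.45,64.15) → (98.01,107.55) → (83.23,157.33) → (70.26,189.23).

Shape 6 is a cubic bezier drawn with `<path>`. Its stroke #000000 means engrave at S408, F4128. After flipping Y the toolpath is (77.48,83.37) → (74.55,84.20) → (84.08,79.82) → (95.91,74.04) → (99.92,70.68).

Shape 7 is a closed polygon drawn with `<polygon>`. Its stroke #ff8800 means score at S620, F1944. After flipping Y the toolpath is (65.34,94.61) → (16.34,145.94) → (109.80,66.91) → (65.34,94.61), returning to the start.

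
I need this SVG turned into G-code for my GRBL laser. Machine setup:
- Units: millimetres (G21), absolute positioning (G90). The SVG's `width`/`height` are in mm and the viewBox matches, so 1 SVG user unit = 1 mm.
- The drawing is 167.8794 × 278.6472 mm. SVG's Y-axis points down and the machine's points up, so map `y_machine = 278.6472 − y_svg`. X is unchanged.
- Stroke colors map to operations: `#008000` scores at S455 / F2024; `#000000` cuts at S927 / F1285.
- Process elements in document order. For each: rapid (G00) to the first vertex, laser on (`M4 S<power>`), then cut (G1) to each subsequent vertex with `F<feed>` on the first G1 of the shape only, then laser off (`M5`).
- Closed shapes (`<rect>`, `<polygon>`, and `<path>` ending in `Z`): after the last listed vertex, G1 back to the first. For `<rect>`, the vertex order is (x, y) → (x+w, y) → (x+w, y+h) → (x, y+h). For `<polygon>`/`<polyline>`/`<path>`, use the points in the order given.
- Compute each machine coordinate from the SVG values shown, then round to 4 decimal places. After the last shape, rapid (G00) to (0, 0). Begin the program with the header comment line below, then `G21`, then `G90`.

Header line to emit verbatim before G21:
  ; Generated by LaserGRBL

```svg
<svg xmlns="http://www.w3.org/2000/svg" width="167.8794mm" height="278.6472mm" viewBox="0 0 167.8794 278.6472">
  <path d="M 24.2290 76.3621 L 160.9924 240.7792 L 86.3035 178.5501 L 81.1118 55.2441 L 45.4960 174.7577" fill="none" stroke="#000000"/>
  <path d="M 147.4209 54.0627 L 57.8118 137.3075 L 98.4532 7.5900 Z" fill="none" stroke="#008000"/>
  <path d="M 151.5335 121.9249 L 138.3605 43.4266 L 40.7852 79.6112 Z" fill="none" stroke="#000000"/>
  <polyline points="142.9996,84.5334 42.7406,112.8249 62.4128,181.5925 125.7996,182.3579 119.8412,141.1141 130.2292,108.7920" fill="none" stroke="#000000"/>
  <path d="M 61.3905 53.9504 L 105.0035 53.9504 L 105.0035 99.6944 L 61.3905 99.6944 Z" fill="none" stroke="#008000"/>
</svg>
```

1 u = 1 mm; y_m = 278.6472 − y.

[1] `<path>` open polyline, #000000→cut S927 F1285: (24.2290,202.2851) → (160.9924,37.8680) → (86.3035,100.0971) → (81.1118,223.4031) → (45.4960,103.8895)

[2] `<path>` closed polygon, #008000→score S455 F2024: (147.4209,224.5845) → (57.8118,141.3397) → (98.4532,271.0572) → (147.4209,224.5845) (closed)

[3] `<path>` closed polygon, #000000→cut S927 F1285: (151.5335,156.7223) → (138.3605,235.2206) → (40.7852,199.0360) → (151.5335,156.7223) (closed)

[4] `<polyline>` open polyline, #000000→cut S927 F1285: (142.9996,194.1138) → (42.7406,165.8223) → (62.4128,97.0547) → (125.7996,96.2893) → (119.8412,137.5331) → (130.2292,169.8552)

[5] `<path>` rectangle, #008000→score S455 F2024: (61.3905,224.6968) → (105.0035,224.6968) → (105.0035,178.9528) → (61.3905,178.9528) → (61.3905,224.6968) (closed)

; Generated by LaserGRBL
G21
G90
G00 X24.2290 Y202.2851
M4 S927
G1 X160.9924 Y37.8680 F1285
G1 X86.3035 Y100.0971
G1 X81.1118 Y223.4031
G1 X45.4960 Y103.8895
M5
G00 X147.4209 Y224.5845
M4 S455
G1 X57.8118 Y141.3397 F2024
G1 X98.4532 Y271.0572
G1 X147.4209 Y224.5845
M5
G00 X151.5335 Y156.7223
M4 S927
G1 X138.3605 Y235.2206 F1285
G1 X40.7852 Y199.0360
G1 X151.5335 Y156.7223
M5
G00 X142.9996 Y194.1138
M4 S927
G1 X42.7406 Y165.8223 F1285
G1 X62.4128 Y97.0547
G1 X125.7996 Y96.2893
G1 X119.8412 Y137.5331
G1 X130.2292 Y169.8552
M5
G00 X61.3905 Y224.6968
M4 S455
G1 X105.0035 Y224.6968 F2024
G1 X105.0035 Y178.9528
G1 X61.3905 Y178.9528
G1 X61.3905 Y224.6968
M5
G00 X0.0000 Y0.0000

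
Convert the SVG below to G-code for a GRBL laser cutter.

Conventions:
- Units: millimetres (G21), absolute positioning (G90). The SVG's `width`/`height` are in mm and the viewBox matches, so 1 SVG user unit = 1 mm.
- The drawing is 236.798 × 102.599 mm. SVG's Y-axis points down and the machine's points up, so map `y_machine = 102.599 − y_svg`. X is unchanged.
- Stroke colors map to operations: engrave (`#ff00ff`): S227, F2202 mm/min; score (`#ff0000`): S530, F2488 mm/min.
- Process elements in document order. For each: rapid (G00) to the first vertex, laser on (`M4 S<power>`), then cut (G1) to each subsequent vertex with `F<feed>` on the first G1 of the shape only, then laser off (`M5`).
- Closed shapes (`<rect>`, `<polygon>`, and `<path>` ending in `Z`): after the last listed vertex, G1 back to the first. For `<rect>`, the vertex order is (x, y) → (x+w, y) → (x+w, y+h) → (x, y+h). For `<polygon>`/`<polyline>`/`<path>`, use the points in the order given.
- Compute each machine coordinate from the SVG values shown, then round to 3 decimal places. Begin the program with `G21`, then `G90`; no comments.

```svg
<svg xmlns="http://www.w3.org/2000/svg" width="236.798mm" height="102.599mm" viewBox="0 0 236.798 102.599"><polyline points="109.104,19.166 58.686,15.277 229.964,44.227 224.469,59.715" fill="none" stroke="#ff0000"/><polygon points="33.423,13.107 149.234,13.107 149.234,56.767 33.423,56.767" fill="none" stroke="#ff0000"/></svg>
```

G21
G90
G00 X109.104 Y83.433
M4 S530
G1 X58.686 Y87.322 F2488
G1 X229.964 Y58.372
G1 X224.469 Y42.884
M5
G00 X33.423 Y89.492
M4 S530
G1 X149.234 Y89.492 F2488
G1 X149.234 Y45.832
G1 X33.423 Y45.832
G1 X33.423 Y89.492
M5

viewBox `0 0 236.798 102.599` with mm width/height → 1 unit = 1 mm. Flip: y_m = 102.599 − y_svg.

**Shape 1** — `<polyline>` open polyline, stroke `#ff0000` → score (S530, F2488). Machine vertices: (109.104,83.433) → (58.686,87.322) → (229.964,58.372) → (224.469,42.884). Open path.

**Shape 2** — `<polygon>` rectangle, stroke `#ff0000` → score (S530, F2488). Machine vertices: (33.423,89.492) → (149.234,89.492) → (149.234,45.832) → (33.423,45.832) → (33.423,89.492). Closed: final G1 returns to the first vertex.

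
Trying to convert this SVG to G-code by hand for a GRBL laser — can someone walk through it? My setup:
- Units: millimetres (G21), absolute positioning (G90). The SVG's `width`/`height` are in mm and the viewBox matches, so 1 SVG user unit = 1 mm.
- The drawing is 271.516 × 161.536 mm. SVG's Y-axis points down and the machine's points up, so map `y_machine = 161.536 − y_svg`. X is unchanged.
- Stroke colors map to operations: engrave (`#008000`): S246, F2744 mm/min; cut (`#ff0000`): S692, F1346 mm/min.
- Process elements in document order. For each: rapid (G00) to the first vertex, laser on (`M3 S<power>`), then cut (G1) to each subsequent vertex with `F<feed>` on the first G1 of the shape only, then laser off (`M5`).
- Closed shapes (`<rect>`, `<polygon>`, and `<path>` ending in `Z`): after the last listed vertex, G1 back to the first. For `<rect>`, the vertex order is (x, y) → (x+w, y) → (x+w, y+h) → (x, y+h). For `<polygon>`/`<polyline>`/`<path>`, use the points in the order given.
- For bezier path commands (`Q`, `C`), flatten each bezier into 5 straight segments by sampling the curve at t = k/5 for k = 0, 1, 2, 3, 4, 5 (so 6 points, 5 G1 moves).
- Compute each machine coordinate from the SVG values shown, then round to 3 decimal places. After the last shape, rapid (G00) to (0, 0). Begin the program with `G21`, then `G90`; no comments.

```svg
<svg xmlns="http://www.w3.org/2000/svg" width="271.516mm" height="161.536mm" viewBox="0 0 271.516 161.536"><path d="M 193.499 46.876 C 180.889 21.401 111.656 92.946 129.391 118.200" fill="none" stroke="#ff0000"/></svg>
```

G21
G90
G00 X193.499 Y114.660
M3 S692
G1 X180.287 Y119.449 F1346
G1 X160.378 Y107.832
G1 X140.664 Y86.689
G1 X128.037 Y62.897
G1 X129.391 Y43.336
M5
G00 X0.000 Y0.000

Since the viewBox matches the mm dimensions, user units are millimetres directly. The only transform is the Y-flip y_m = 161.536 − y_svg.

Shape 1 is a cubic bezier drawn with `<path>`. Its stroke #ff0000 means cut at S692, F1346. After flipping Y the toolpath is (193.499,114.660) → (180.287,119.449) → (160.378,107.832) → (140.664,86.689) → (128.037,62.897) → (129.391,43.336).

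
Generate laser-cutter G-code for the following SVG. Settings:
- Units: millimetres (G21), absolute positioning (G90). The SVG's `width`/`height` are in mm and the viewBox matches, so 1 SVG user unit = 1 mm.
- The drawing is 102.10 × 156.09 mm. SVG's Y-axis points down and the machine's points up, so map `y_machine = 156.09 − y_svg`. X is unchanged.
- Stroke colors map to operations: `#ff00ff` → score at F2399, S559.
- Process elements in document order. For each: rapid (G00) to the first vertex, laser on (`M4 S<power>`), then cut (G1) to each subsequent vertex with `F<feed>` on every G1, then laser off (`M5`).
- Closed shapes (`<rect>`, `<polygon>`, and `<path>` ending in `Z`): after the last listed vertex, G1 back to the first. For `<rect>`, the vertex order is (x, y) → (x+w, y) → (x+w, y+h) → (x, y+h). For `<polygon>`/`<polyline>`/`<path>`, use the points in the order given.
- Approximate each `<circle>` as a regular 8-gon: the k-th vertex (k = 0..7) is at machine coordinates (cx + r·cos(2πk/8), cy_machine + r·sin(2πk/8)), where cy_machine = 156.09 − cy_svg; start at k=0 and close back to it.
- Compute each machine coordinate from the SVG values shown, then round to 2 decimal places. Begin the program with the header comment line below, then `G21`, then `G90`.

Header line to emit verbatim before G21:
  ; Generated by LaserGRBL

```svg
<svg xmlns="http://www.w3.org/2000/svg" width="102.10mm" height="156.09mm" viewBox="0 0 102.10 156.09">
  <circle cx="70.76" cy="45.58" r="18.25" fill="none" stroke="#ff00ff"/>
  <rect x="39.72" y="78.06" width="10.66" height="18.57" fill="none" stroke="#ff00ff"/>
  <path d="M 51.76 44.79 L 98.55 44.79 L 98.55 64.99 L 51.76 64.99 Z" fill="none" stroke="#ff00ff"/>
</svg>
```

viewBox `0 0 102.10 156.09` with mm width/height → 1 unit = 1 mm. Flip: y_m = 156.09 − y_svg.

**Shape 1** — `<circle>` circle, stroke `#ff00ff` → score (S559, F2399). Machine vertices: (89.01,110.51) → (83.66,123.41) → (70.76,128.76) → (57.86,123.41) → (52.51,110.51) → (57.86,97.61) → (70.76,92.26) → (83.66,97.61) → (89.01,110.51). Closed: final G1 returns to the first vertex.

**Shape 2** — `<rect>` rectangle, stroke `#ff00ff` → score (S559, F2399). Machine vertices: (39.72,78.03) → (50.38,78.03) → (50.38,59.46) → (39.72,59.46) → (39.72,78.03). Closed: final G1 returns to the first vertex.

**Shape 3** — `<path>` rectangle, stroke `#ff00ff` → score (S559, F2399). Machine vertices: (51.76,111.30) → (98.55,111.30) → (98.55,91.10) → (51.76,91.10) → (51.76,111.30). Closed: final G1 returns to the first vertex.

; Generated by LaserGRBL
G21
G90
G00 X89.01 Y110.51
M4 S559
G1 X83.66 Y123.41 F2399
G1 X70.76 Y128.76 F2399
G1 X57.86 Y123.41 F2399
G1 X52.51 Y110.51 F2399
G1 X57.86 Y97.61 F2399
G1 X70.76 Y92.26 F2399
G1 X83.66 Y97.61 F2399
G1 X89.01 Y110.51 F2399
M5
G00 X39.72 Y78.03
M4 S559
G1 X50.38 Y78.03 F2399
G1 X50.38 Y59.46 F2399
G1 X39.72 Y59.46 F2399
G1 X39.72 Y78.03 F2399
M5
G00 X51.76 Y111.30
M4 S559
G1 X98.55 Y111.30 F2399
G1 X98.55 Y91.10 F2399
G1 X51.76 Y91.10 F2399
G1 X51.76 Y111.30 F2399
M5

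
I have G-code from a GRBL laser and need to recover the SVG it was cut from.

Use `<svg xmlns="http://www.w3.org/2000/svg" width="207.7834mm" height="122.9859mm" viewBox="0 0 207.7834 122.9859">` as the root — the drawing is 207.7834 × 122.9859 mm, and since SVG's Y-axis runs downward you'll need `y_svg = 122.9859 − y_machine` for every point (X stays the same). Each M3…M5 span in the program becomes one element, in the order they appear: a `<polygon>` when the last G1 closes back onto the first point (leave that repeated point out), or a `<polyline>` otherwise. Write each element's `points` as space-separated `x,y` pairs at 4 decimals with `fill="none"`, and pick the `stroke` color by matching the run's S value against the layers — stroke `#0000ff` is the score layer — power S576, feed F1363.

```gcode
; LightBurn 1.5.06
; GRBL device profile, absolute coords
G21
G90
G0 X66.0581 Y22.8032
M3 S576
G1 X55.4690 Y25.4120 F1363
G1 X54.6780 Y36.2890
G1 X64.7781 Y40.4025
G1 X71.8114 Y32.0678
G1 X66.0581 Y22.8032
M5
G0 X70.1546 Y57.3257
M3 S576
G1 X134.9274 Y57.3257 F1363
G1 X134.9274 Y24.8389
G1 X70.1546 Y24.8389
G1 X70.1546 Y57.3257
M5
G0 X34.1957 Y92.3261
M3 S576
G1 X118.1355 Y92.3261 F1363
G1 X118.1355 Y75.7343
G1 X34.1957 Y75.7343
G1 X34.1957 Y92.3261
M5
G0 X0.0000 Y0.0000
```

Each laser-on run becomes one SVG element. Flip Y back into SVG space with y_svg = 122.9859 − y_machine. Every run uses S576, so all elements get stroke `#0000ff` (score).

Run 1: The run returns to its start, so emit a `<polygon>` with points (Y-flipped): 66.0581,100.1827 55.4690,97.5739 54.6780,86.6969 64.7781,82.5834 71.8114,90.9181.

Run 2: The run returns to its start, so emit a `<polygon>` with points (Y-flipped): 70.1546,65.6602 134.9274,65.6602 134.9274,98.1470 70.1546,98.1470.

Run 3: The run returns to its start, so emit a `<polygon>` with points (Y-flipped): 34.1957,30.6598 118.1355,30.6598 118.1355,47.2516 34.1957,47.2516.

<svg xmlns="http://www.w3.org/2000/svg" width="207.7834mm" height="122.9859mm" viewBox="0 0 207.7834 122.9859">
  <polygon points="66.0581,100.1827 55.4690,97.5739 54.6780,86.6969 64.7781,82.5834 71.8114,90.9181" fill="none" stroke="#0000ff"/>
  <polygon points="70.1546,65.6602 134.9274,65.6602 134.9274,98.1470 70.1546,98.1470" fill="none" stroke="#0000ff"/>
  <polygon points="34.1957,30.6598 118.1355,30.6598 118.1355,47.2516 34.1957,47.2516" fill="none" stroke="#0000ff"/>
</svg>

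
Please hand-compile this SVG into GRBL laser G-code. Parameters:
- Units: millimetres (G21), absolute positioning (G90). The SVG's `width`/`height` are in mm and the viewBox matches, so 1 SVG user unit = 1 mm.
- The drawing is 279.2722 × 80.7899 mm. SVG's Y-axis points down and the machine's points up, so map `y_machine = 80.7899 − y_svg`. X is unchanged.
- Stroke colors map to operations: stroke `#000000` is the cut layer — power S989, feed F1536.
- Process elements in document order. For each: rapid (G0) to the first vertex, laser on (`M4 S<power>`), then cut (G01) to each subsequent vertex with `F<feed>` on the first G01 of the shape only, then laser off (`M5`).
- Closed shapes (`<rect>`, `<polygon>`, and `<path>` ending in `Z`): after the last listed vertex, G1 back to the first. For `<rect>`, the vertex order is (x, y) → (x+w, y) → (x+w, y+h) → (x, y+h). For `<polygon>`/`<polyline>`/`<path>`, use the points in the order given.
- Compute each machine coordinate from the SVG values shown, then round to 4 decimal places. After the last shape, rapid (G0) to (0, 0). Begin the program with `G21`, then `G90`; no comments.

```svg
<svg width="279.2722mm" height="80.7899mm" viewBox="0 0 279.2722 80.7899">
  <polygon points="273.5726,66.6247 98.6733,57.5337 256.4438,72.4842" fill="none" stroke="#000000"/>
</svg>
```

1 u = 1 mm; y_m = 80.7899 − y.

[1] `<polygon>` closed polygon, #000000→cut S989 F1536: (273.5726,14.1652) → (98.6733,23.2562) → (256.4438,8.3057) → (273.5726,14.1652) (closed)

G21
G90
G0 X273.5726 Y14.1652
M4 S989
G01 X98.6733 Y23.2562 F1536
G01 X256.4438 Y8.3057
G01 X273.5726 Y14.1652
M5
G0 X0.0000 Y0.0000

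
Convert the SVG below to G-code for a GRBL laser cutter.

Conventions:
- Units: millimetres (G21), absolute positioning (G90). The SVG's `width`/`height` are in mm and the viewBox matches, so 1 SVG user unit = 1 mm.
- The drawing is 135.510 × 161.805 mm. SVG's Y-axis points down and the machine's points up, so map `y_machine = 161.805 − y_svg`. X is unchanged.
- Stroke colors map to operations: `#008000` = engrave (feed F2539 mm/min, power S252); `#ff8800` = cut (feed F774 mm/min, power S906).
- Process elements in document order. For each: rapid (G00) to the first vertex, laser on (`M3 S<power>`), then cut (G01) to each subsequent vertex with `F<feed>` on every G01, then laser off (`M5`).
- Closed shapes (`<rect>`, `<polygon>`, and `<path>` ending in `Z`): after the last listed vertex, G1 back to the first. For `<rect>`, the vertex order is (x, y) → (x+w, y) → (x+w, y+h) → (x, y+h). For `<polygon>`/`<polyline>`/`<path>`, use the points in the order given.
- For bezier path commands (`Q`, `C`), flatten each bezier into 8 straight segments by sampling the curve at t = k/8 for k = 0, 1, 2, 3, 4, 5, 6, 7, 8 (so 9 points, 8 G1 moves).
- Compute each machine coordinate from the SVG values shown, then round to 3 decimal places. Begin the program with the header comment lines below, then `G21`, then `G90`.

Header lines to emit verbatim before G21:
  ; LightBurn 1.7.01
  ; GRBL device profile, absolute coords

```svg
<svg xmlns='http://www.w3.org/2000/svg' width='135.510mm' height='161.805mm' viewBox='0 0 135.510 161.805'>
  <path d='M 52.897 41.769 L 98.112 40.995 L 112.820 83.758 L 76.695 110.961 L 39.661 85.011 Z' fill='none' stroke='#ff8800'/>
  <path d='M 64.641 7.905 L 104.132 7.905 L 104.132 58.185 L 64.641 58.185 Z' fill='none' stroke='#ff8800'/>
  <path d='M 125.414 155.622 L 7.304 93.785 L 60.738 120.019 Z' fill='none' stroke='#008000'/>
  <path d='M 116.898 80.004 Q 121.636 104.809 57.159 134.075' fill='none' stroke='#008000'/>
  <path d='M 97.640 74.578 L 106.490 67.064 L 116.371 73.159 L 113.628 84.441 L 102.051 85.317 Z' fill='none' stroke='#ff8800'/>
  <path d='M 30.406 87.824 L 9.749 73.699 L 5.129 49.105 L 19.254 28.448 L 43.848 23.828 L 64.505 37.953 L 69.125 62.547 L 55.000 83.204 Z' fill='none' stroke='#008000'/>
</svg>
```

; LightBurn 1.7.01
; GRBL device profile, absolute coords
G21
G90
G00 X52.897 Y120.036
M3 S906
G01 X98.112 Y120.810 F774
G01 X112.820 Y78.047 F774
G01 X76.695 Y50.844 F774
G01 X39.661 Y76.794 F774
G01 X52.897 Y120.036 F774
M5
G00 X64.641 Y153.900
M3 S906
G01 X104.132 Y153.900 F774
G01 X104.132 Y103.620 F774
G01 X64.641 Y103.620 F774
G01 X64.641 Y153.900 F774
M5
G00 X125.414 Y6.183
M3 S252
G01 X7.304 Y68.020 F2539
G01 X60.738 Y41.786 F2539
G01 X125.414 Y6.183 F2539
M5
G00 X116.898 Y81.801
M3 S252
G01 X117.001 Y75.530 F2539
G01 X114.941 Y69.120 F2539
G01 X110.718 Y62.570 F2539
G01 X104.332 Y55.881 F2539
G01 X95.783 Y49.052 F2539
G01 X85.072 Y42.084 F2539
G01 X72.197 Y34.977 F2539
G01 X57.159 Y27.730 F2539
M5
G00 X97.640 Y87.227
M3 S906
G01 X106.490 Y94.741 F774
G01 X116.371 Y88.646 F774
G01 X113.628 Y77.364 F774
G01 X102.051 Y76.488 F774
G01 X97.640 Y87.227 F774
M5
G00 X30.406 Y73.981
M3 S252
G01 X9.749 Y88.106 F2539
G01 X5.129 Y112.700 F2539
G01 X19.254 Y133.357 F2539
G01 X43.848 Y137.977 F2539
G01 X64.505 Y123.852 F2539
G01 X69.125 Y99.258 F2539
G01 X55.000 Y78.601 F2539
G01 X30.406 Y73.981 F2539
M5

viewBox `0 0 135.510 161.805` with mm width/height → 1 unit = 1 mm. Flip: y_m = 161.805 − y_svg.

**Shape 1** — `<path>` regular polygon, stroke `#ff8800` → cut (S906, F774). Machine vertices: (52.897,120.036) → (98.112,120.810) → (112.820,78.047) → (76.695,50.844) → (39.661,76.794) → (52.897,120.036). Closed: final G1 returns to the first vertex.

**Shape 2** — `<path>` rectangle, stroke `#ff8800` → cut (S906, F774). Machine vertices: (64.641,153.900) → (104.132,153.900) → (104.132,103.620) → (64.641,103.620) → (64.641,153.900). Closed: final G1 returns to the first vertex.

**Shape 3** — `<path>` closed polygon, stroke `#008000` → engrave (S252, F2539). Machine vertices: (125.414,6.183) → (7.304,68.020) → (60.738,41.786) → (125.414,6.183). Closed: final G1 returns to the first vertex.

**Shape 4** — `<path>` quadratic bezier, stroke `#008000` → engrave (S252, F2539). Control points (SVG): P0=(116.898,80.004), P1=(121.636,104.809), P2=(57.159,134.075); sampled at t=k/8. Machine vertices: (116.898,81.801) → (117.001,75.530) → (114.941,69.120) → (110.718,62.570) → (104.332,55.881) → (95.783,49.052) → (85.072,42.084) → (72.197,34.977) → (57.159,27.730). Open path.

**Shape 5** — `<path>` regular polygon, stroke `#ff8800` → cut (S906, F774). Machine vertices: (97.640,87.227) → (106.490,94.741) → (116.371,88.646) → (113.628,77.364) → (102.051,76.488) → (97.640,87.227). Closed: final G1 returns to the first vertex.

**Shape 6** — `<path>` regular polygon, stroke `#008000` → engrave (S252, F2539). Machine vertices: (30.406,73.981) → (9.749,88.106) → (5.129,112.700) → (19.254,133.357) → (43.848,137.977) → (64.505,123.852) → (69.125,99.258) → (55.000,78.601) → (30.406,73.981). Closed: final G1 returns to the first vertex.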